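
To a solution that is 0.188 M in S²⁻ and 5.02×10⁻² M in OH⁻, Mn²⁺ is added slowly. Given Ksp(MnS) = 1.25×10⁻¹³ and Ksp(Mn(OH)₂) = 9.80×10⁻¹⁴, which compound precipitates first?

MnS

Precipitation of each salt begins when its ion product equals Ksp.
For MnS: [Mn²⁺] = (Ksp/[S²⁻]) = 6.65×10⁻¹³ M
For Mn(OH)₂: [Mn²⁺] = (Ksp/[OH⁻]^2) = 3.89×10⁻¹¹ M
The smaller threshold [Mn²⁺] is reached first, so MnS precipitates first.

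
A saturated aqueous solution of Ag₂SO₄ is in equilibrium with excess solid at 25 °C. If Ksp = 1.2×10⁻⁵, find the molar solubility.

1.4×10⁻² M

Ag₂SO₄(s) ⇌ 2 Ag⁺(aq) + SO₄²⁻(aq)
For each mole of Ag₂SO₄ that dissolves per liter, [Ag⁺] = 2s and [SO₄²⁻] = s; let s denote this solubility.
Ksp = [Ag⁺]^2[SO₄²⁻] = (2s)^2 · s = 4s^3
4s^3 = 1.2×10⁻⁵  ⇒  s^3 = 3.0×10⁻⁶
s = (3.0×10⁻⁶)^(1/3) = 1.4×10⁻² M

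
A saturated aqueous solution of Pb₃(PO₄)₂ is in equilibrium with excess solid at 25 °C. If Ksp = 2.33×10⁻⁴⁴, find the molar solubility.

Pb₃(PO₄)₂(s) ⇌ 3 Pb²⁺(aq) + 2 PO₄³⁻(aq)
With molar solubility s: [Pb²⁺] = 3s, [PO₄³⁻] = 2s.
Ksp = [Pb²⁺]^3[PO₄³⁻]^2 = (3s)^3 · (2s)^2 = 108s^5
108s^5 = 2.33×10⁻⁴⁴  ⇒  s^5 = 2.16×10⁻⁴⁶
s = 7.36×10⁻¹⁰ mol L⁻¹

7.36×10⁻¹⁰ M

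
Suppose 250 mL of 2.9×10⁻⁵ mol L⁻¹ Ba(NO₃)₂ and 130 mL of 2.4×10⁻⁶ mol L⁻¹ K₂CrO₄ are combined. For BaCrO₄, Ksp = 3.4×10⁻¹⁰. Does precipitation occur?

No

After mixing, V = 250 mL + 130 mL = 380 mL.
[Ba²⁺] = (2.9×10⁻⁵)(250)/380 = 1.9×10⁻⁵ mol L⁻¹
[CrO₄²⁻] = (2.4×10⁻⁶)(130)/380 = 8.2×10⁻⁷ mol L⁻¹
Q = [Ba²⁺][CrO₄²⁻] = 1.6×10⁻¹¹
Q = 1.6×10⁻¹¹ < Ksp = 3.4×10⁻¹⁰, so the solution is unsaturated and no precipitate forms.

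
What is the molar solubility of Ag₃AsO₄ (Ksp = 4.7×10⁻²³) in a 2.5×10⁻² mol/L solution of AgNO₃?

3.0×10⁻¹⁸ M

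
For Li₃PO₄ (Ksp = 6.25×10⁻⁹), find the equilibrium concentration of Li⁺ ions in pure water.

Li₃PO₄(s) ⇌ 3 Li⁺(aq) + PO₄³⁻(aq)
Let s be the molar solubility. Then [Li⁺] = 3s and [PO₄³⁻] = s.
Ksp = [Li⁺]^3[PO₄³⁻] = (3s)^3 · s = 27s^4 = 6.25×10⁻⁹
s = 3.90×10⁻³ M
[Li⁺] = 3s = 1.17×10⁻² M

1.17×10⁻² M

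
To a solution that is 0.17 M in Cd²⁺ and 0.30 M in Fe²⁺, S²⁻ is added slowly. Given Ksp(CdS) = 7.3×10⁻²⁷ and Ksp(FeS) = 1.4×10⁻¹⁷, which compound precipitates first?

CdS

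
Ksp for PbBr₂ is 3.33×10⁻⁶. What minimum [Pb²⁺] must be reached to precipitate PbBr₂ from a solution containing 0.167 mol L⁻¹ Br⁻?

1.19×10⁻⁴ M

Each salt precipitates once Q = Ksp for that salt.
PbBr₂(s) ⇌ Pb²⁺(aq) + 2 Br⁻(aq)
Ksp = [Pb²⁺][Br⁻]^2 = [Pb²⁺](0.167)^2
[Pb²⁺] = 3.33×10⁻⁶ / (0.167)^2 = 1.19×10⁻⁴
[Pb²⁺] = 1.19×10⁻⁴ mol L⁻¹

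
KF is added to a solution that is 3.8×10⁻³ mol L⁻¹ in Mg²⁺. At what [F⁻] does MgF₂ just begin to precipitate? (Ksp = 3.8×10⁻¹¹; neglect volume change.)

1.0×10⁻⁴ M

Precipitation of each salt begins when its ion product equals Ksp.
MgF₂(s) ⇌ Mg²⁺(aq) + 2 F⁻(aq)
Ksp = [Mg²⁺][F⁻]^2 = [F⁻]^2(3.8×10⁻³)
[F⁻]^2 = 3.8×10⁻¹¹ / (3.8×10⁻³) = 1.0×10⁻⁸
[F⁻] = 1.0×10⁻⁴ mol L⁻¹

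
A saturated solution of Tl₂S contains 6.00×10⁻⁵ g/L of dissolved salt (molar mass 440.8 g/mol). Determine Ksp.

Ksp = 1.01×10⁻²⁰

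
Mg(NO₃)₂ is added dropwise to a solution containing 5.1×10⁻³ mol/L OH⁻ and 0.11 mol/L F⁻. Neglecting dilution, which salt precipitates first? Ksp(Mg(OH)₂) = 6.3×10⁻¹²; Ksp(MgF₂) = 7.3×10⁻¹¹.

Each salt precipitates once Q = Ksp for that salt.
For Mg(OH)₂: [Mg²⁺] = (Ksp/[OH⁻]^2) = 2.4×10⁻⁷ mol/L
For MgF₂: [Mg²⁺] = (Ksp/[F⁻]^2) = 6.0×10⁻⁹ mol/L
The smaller threshold [Mg²⁺] is reached first, so MgF₂ precipitates first.

MgF₂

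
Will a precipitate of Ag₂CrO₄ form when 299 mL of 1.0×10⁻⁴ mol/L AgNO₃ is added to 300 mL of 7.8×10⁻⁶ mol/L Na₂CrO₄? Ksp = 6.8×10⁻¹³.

Total volume after mixing = 299 + 300 = 599 mL.
[Ag⁺] = (1.0×10⁻⁴)(299)/599 = 5.0×10⁻⁵ mol/L
[CrO₄²⁻] = (7.8×10⁻⁶)(300)/599 = 3.9×10⁻⁶ mol/L
Q = [Ag⁺]^2[CrO₄²⁻] = 9.7×10⁻¹⁵
Q < Ksp (9.7×10⁻¹⁵ vs 6.8×10⁻¹³); the solution remains unsaturated and no precipitate forms.

No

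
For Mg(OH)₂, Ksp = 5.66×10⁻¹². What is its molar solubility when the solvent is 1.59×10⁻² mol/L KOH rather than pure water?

Mg(OH)₂(s) ⇌ Mg²⁺(aq) + 2 OH⁻(aq)
The solution already contains OH⁻ at 1.59×10⁻² mol/L. Let s be the molar solubility of Mg(OH)₂.
[OH⁻] ≈ 1.59×10⁻² mol/L (common ion dominates); [Mg²⁺] = s.
Ksp = [Mg²⁺][OH⁻]^2 = s(1.59×10⁻²)^2
s = 5.66×10⁻¹² / (1.59×10⁻²)^2 = 2.24×10⁻⁸
s = 2.24×10⁻⁸ mol/L

2.24×10⁻⁸ M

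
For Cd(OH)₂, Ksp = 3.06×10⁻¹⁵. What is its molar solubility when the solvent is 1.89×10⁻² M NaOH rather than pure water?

Cd(OH)₂(s) ⇌ Cd²⁺(aq) + 2 OH⁻(aq)
Let s be the solubility of Cd(OH)₂ here. The common ion gives [OH⁻] ≈ 1.89×10⁻² M, and [Cd²⁺] = s.
Ksp = [Cd²⁺][OH⁻]^2 = s(1.89×10⁻²)^2
s = 3.06×10⁻¹⁵ / (1.89×10⁻²)^2 = 8.57×10⁻¹²
s = 8.57×10⁻¹² M

8.57×10⁻¹² M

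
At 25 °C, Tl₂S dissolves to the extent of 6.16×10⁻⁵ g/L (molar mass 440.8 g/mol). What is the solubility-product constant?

Convert to molarity: s = 6.16×10⁻⁵ / 440.8 = 1.3975×10⁻⁷ mol/L
Tl₂S(s) ⇌ 2 Tl⁺(aq) + S²⁻(aq)
Call the molar solubility s, so that [Tl⁺] = 2s and [S²⁻] = s.
Ksp = [Tl⁺]^2[S²⁻] = (2s)^2 · s = 4s^3
Ksp = 4 × (1.3975×10⁻⁷)^3 = 1.09×10⁻²⁰

Ksp = 1.09×10⁻²⁰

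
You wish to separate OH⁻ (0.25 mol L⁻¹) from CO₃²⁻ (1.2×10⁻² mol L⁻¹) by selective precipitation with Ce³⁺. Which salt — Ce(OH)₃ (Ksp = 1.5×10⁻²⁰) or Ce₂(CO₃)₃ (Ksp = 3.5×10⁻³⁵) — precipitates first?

Ce(OH)₃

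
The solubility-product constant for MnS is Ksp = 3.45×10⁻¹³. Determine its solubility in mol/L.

5.87×10⁻⁷ M

MnS(s) ⇌ Mn²⁺(aq) + S²⁻(aq)
If s mol/L of MnS dissolves, [Mn²⁺] = s and [S²⁻] = s.
Ksp = [Mn²⁺][S²⁻] = s · s = s^2
s^2 = 3.45×10⁻¹³
s = (3.45×10⁻¹³)^(1/2) = 5.87×10⁻⁷ mol L⁻¹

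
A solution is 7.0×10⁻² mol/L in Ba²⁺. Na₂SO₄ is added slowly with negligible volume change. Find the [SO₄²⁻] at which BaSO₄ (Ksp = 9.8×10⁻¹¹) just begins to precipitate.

The threshold for precipitation is Q = Ksp.
BaSO₄(s) ⇌ Ba²⁺(aq) + SO₄²⁻(aq)
Ksp = [Ba²⁺][SO₄²⁻] = [SO₄²⁻](7.0×10⁻²)
[SO₄²⁻] = 9.8×10⁻¹¹ / (7.0×10⁻²) = 1.4×10⁻⁹
[SO₄²⁻] = 1.4×10⁻⁹ mol/L

1.4×10⁻⁹ M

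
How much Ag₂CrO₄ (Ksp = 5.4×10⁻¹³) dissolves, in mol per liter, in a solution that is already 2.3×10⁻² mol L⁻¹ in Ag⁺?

Ag₂CrO₄(s) ⇌ 2 Ag⁺(aq) + CrO₄²⁻(aq)
The solution already contains Ag⁺ at 2.3×10⁻² mol L⁻¹. Let s be the molar solubility of Ag₂CrO₄.
[Ag⁺] ≈ 2.3×10⁻² mol L⁻¹ (common ion dominates); [CrO₄²⁻] = s.
Ksp = [Ag⁺]^2[CrO₄²⁻] = (2.3×10⁻²)^2s
s = 5.4×10⁻¹³ / (2.3×10⁻²)^2 = 1.0×10⁻⁹
s = 1.0×10⁻⁹ mol L⁻¹

1.0×10⁻⁹ M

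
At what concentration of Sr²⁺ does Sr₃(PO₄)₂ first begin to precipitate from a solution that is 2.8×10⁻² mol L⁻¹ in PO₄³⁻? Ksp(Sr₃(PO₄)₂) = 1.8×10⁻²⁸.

6.1×10⁻⁹ M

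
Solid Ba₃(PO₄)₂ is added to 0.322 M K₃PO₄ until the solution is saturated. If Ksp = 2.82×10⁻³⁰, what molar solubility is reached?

Ba₃(PO₄)₂(s) ⇌ 3 Ba²⁺(aq) + 2 PO₄³⁻(aq)
The solution already contains PO₄³⁻ at 0.322 M. Let s be the molar solubility of Ba₃(PO₄)₂.
[PO₄³⁻] ≈ 0.322 M (common ion dominates); [Ba²⁺] = 3s.
Ksp = [Ba²⁺]^3[PO₄³⁻]^2 = (3s)^3(0.322)^2
(3s)^3 = 2.82×10⁻³⁰ / (0.322)^2 = 2.72×10⁻²⁹
s = 1.00×10⁻¹⁰ M

1.00×10⁻¹⁰ M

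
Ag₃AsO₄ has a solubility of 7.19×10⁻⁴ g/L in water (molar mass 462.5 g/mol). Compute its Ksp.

Molar solubility s = (7.19×10⁻⁴ g/L) / (462.5 g/mol) = 1.5546×10⁻⁶ mol/L
Ag₃AsO₄(s) ⇌ 3 Ag⁺(aq) + AsO₄³⁻(aq)
With molar solubility s: [Ag⁺] = 3s, [AsO₄³⁻] = s.
Ksp = [Ag⁺]^3[AsO₄³⁻] = (3s)^3 · s = 27s^4
Ksp = 27 × (1.5546×10⁻⁶)^4 = 1.58×10⁻²²

Ksp = 1.58×10⁻²²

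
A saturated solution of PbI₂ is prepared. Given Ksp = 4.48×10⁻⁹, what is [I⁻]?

2.08×10⁻³ M

PbI₂(s) ⇌ Pb²⁺(aq) + 2 I⁻(aq)
With molar solubility s: [Pb²⁺] = s, [I⁻] = 2s.
Ksp = [Pb²⁺][I⁻]^2 = s · (2s)^2 = 4s^3 = 4.48×10⁻⁹
s = 1.04×10⁻³ mol L⁻¹
[I⁻] = 2s = 2.08×10⁻³ mol L⁻¹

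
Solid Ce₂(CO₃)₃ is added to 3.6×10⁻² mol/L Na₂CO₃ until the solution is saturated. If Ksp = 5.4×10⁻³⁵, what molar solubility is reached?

5.4×10⁻¹⁶ M

Ce₂(CO₃)₃(s) ⇌ 2 Ce³⁺(aq) + 3 CO₃²⁻(aq)
Let s be the solubility of Ce₂(CO₃)₃ here. The common ion gives [CO₃²⁻] ≈ 3.6×10⁻² mol/L, and [Ce³⁺] = 2s.
Ksp = [Ce³⁺]^2[CO₃²⁻]^3 = (2s)^2(3.6×10⁻²)^3
(2s)^2 = 5.4×10⁻³⁵ / (3.6×10⁻²)^3 = 1.2×10⁻³⁰
s = 5.4×10⁻¹⁶ mol/L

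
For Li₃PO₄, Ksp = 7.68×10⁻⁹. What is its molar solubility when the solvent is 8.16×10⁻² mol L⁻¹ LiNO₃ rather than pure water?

1.41×10⁻⁵ M

Li₃PO₄(s) ⇌ 3 Li⁺(aq) + PO₄³⁻(aq)
Li⁺ is already present at 8.16×10⁻² mol L⁻¹. If s mol/L of Li₃PO₄ dissolves, [PO₄³⁻] = s while [Li⁺] ≈ 8.16×10⁻² mol L⁻¹.
Ksp = [Li⁺]^3[PO₄³⁻] = (8.16×10⁻²)^3s
s = 7.68×10⁻⁹ / (8.16×10⁻²)^3 = 1.41×10⁻⁵
s = 1.41×10⁻⁵ mol L⁻¹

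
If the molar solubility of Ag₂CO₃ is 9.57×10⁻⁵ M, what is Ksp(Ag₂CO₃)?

Ag₂CO₃(s) ⇌ 2 Ag⁺(aq) + CO₃²⁻(aq)
For each mole of Ag₂CO₃ that dissolves per liter, [Ag⁺] = 2s and [CO₃²⁻] = s; let s denote this solubility.
Ksp = [Ag⁺]^2[CO₃²⁻] = (2s)^2 · s = 4s^3
Ksp = 4 × (9.57×10⁻⁵)^3 = 3.51×10⁻¹²

Ksp = 3.51×10⁻¹²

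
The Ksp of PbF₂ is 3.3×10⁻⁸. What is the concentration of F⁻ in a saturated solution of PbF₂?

4.0×10⁻³ M

PbF₂(s) ⇌ Pb²⁺(aq) + 2 F⁻(aq)
Let s be the molar solubility. Then [Pb²⁺] = s and [F⁻] = 2s.
Ksp = [Pb²⁺][F⁻]^2 = s · (2s)^2 = 4s^3 = 3.3×10⁻⁸
s = 2.0×10⁻³ mol/L
[F⁻] = 2s = 4.0×10⁻³ mol/L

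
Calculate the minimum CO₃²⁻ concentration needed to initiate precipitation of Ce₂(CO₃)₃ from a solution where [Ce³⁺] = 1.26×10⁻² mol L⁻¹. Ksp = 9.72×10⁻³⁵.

A salt starts to precipitate once the ion product Q reaches its Ksp.
Ce₂(CO₃)₃(s) ⇌ 2 Ce³⁺(aq) + 3 CO₃²⁻(aq)
Ksp = [Ce³⁺]^2[CO₃²⁻]^3 = [CO₃²⁻]^3(1.26×10⁻²)^2
[CO₃²⁻]^3 = 9.72×10⁻³⁵ / (1.26×10⁻²)^2 = 6.12×10⁻³¹
[CO₃²⁻] = 8.49×10⁻¹¹ mol L⁻¹

8.49×10⁻¹¹ M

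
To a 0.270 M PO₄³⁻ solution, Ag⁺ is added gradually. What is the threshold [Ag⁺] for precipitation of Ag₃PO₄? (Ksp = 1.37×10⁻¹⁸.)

Precipitation begins when Q = Ksp.
Ag₃PO₄(s) ⇌ 3 Ag⁺(aq) + PO₄³⁻(aq)
Ksp = [Ag⁺]^3[PO₄³⁻] = [Ag⁺]^3(0.270)
[Ag⁺]^3 = 1.37×10⁻¹⁸ / (0.270) = 5.07×10⁻¹⁸
[Ag⁺] = 1.72×10⁻⁶ M

1.72×10⁻⁶ M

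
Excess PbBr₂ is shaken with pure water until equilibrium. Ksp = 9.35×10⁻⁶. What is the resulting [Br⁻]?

2.65×10⁻² M

PbBr₂(s) ⇌ Pb²⁺(aq) + 2 Br⁻(aq)
Call the molar solubility s, so that [Pb²⁺] = s and [Br⁻] = 2s.
Ksp = [Pb²⁺][Br⁻]^2 = s · (2s)^2 = 4s^3 = 9.35×10⁻⁶
s = 1.33×10⁻² M
[Br⁻] = 2s = 2.65×10⁻² M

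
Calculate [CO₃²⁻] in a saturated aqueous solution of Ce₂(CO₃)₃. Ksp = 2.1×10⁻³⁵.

1.4×10⁻⁷ M

Ce₂(CO₃)₃(s) ⇌ 2 Ce³⁺(aq) + 3 CO₃²⁻(aq)
For each mole of Ce₂(CO₃)₃ that dissolves per liter, [Ce³⁺] = 2s and [CO₃²⁻] = 3s; let s denote this solubility.
Ksp = [Ce³⁺]^2[CO₃²⁻]^3 = (2s)^2 · (3s)^3 = 108s^5 = 2.1×10⁻³⁵
s = 4.5×10⁻⁸ M
[CO₃²⁻] = 3s = 1.4×10⁻⁷ M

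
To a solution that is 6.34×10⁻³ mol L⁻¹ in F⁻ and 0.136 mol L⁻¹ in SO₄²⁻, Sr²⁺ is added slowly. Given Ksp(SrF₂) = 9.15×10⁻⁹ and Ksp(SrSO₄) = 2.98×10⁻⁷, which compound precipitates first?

SrSO₄

Precipitation of each salt begins when its ion product equals Ksp.
For SrF₂: [Sr²⁺] = (Ksp/[F⁻]^2) = 2.28×10⁻⁴ mol L⁻¹
For SrSO₄: [Sr²⁺] = (Ksp/[SO₄²⁻]) = 2.19×10⁻⁶ mol L⁻¹
The smaller threshold [Sr²⁺] is reached first, so SrSO₄ precipitates first.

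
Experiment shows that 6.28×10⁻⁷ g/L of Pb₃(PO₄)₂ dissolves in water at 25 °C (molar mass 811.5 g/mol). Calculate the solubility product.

Ksp = 3.00×10⁻⁴⁴

s = (6.28×10⁻⁷ g L⁻¹)/(811.5 g mol⁻¹) = 7.7388×10⁻¹⁰ M
Pb₃(PO₄)₂(s) ⇌ 3 Pb²⁺(aq) + 2 PO₄³⁻(aq)
Let s be the molar solubility. Then [Pb²⁺] = 3s and [PO₄³⁻] = 2s.
Ksp = [Pb²⁺]^3[PO₄³⁻]^2 = (3s)^3 · (2s)^2 = 108s^5
Ksp = 108 × (7.7388×10⁻¹⁰)^5 = 3.00×10⁻⁴⁴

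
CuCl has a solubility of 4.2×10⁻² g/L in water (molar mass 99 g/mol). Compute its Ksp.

Convert to molarity: s = 4.2×10⁻² / 99 = 4.242×10⁻⁴ mol/L
CuCl(s) ⇌ Cu⁺(aq) + Cl⁻(aq)
Let s be the molar solubility. Then [Cu⁺] = s and [Cl⁻] = s.
Ksp = [Cu⁺][Cl⁻] = s · s = s^2
Ksp = (4.242×10⁻⁴)^2 = 1.8×10⁻⁷

Ksp = 1.8×10⁻⁷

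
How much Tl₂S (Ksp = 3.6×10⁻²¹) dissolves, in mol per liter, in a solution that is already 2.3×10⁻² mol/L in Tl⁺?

6.8×10⁻¹⁸ M

Tl₂S(s) ⇌ 2 Tl⁺(aq) + S²⁻(aq)
The solution already contains Tl⁺ at 2.3×10⁻² mol/L. Let s be the molar solubility of Tl₂S.
[Tl⁺] ≈ 2.3×10⁻² mol/L (common ion dominates); [S²⁻] = s.
Ksp = [Tl⁺]^2[S²⁻] = (2.3×10⁻²)^2s
s = 3.6×10⁻²¹ / (2.3×10⁻²)^2 = 6.8×10⁻¹⁸
s = 6.8×10⁻¹⁸ mol/L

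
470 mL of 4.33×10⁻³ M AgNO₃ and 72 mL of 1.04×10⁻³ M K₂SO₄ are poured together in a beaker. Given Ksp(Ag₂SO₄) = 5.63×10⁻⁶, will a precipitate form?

After mixing, V = 470 mL + 72 mL = 542 mL.
[Ag⁺] = (4.33×10⁻³)(470)/542 = 3.75×10⁻³ M
[SO₄²⁻] = (1.04×10⁻³)(72)/542 = 1.38×10⁻⁴ M
Q = [Ag⁺]^2[SO₄²⁻] = 1.95×10⁻⁹
Since Q (1.95×10⁻⁹) is less than Ksp (5.63×10⁻⁶), no Ag₂SO₄ precipitates.

No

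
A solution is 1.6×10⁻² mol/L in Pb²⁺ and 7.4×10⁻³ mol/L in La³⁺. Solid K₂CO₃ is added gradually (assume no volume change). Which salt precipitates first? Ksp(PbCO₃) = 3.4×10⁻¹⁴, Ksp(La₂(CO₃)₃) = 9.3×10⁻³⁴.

A salt starts to precipitate once the ion product Q reaches its Ksp.
For PbCO₃: [CO₃²⁻] = (Ksp/[Pb²⁺]) = 2.1×10⁻¹² mol/L
For La₂(CO₃)₃: [CO₃²⁻] = (Ksp/[La³⁺]^2)^(1/3) = 2.6×10⁻¹⁰ mol/L
PbCO₃ requires the lower [CO₃²⁻], so it precipitates first.

PbCO₃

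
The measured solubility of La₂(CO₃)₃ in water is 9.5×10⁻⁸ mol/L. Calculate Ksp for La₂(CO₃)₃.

Ksp = 8.4×10⁻³⁴

La₂(CO₃)₃(s) ⇌ 2 La³⁺(aq) + 3 CO₃²⁻(aq)
If s mol/L of La₂(CO₃)₃ dissolves, [La³⁺] = 2s and [CO₃²⁻] = 3s.
Ksp = [La³⁺]^2[CO₃²⁻]^3 = (2s)^2 · (3s)^3 = 108s^5
Ksp = 108 × (9.5×10⁻⁸)^5 = 8.4×10⁻³⁴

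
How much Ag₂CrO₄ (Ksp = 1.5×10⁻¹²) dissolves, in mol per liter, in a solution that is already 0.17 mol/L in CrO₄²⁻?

1.5×10⁻⁶ M

Ag₂CrO₄(s) ⇌ 2 Ag⁺(aq) + CrO₄²⁻(aq)
The solution already contains CrO₄²⁻ at 0.17 mol/L. Let s be the molar solubility of Ag₂CrO₄.
[CrO₄²⁻] ≈ 0.17 mol/L (common ion dominates); [Ag⁺] = 2s.
Ksp = [Ag⁺]^2[CrO₄²⁻] = (2s)^2(0.17)
(2s)^2 = 1.5×10⁻¹² / (0.17) = 8.8×10⁻¹²
s = 1.5×10⁻⁶ mol/L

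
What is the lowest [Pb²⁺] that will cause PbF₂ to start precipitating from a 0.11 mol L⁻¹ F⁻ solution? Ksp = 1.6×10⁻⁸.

1.3×10⁻⁶ M

The threshold for precipitation is Q = Ksp.
PbF₂(s) ⇌ Pb²⁺(aq) + 2 F⁻(aq)
Ksp = [Pb²⁺][F⁻]^2 = [Pb²⁺](0.11)^2
[Pb²⁺] = 1.6×10⁻⁸ / (0.11)^2 = 1.3×10⁻⁶
[Pb²⁺] = 1.3×10⁻⁶ mol L⁻¹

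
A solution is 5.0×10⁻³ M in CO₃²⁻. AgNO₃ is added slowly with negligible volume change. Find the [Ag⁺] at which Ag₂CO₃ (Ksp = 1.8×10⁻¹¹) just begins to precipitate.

6.0×10⁻⁵ M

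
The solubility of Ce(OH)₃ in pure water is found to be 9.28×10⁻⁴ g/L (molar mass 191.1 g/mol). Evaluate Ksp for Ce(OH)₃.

s = (9.28×10⁻⁴ g L⁻¹)/(191.1 g mol⁻¹) = 4.8561×10⁻⁶ M
Ce(OH)₃(s) ⇌ Ce³⁺(aq) + 3 OH⁻(aq)
If s mol/L of Ce(OH)₃ dissolves, [Ce³⁺] = s and [OH⁻] = 3s.
Ksp = [Ce³⁺][OH⁻]^3 = s · (3s)^3 = 27s^4
Ksp = 27 × (4.8561×10⁻⁶)^4 = 1.50×10⁻²⁰

Ksp = 1.50×10⁻²⁰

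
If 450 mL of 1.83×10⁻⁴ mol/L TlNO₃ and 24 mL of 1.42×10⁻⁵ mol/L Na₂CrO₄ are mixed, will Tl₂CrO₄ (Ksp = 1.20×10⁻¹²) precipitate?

No

After mixing, V = 450 mL + 24 mL = 474 mL.
[Tl⁺] = (1.83×10⁻⁴)(450)/474 = 1.74×10⁻⁴ mol/L
[CrO₄²⁻] = (1.42×10⁻⁵)(24)/474 = 7.19×10⁻⁷ mol/L
Q = [Tl⁺]^2[CrO₄²⁻] = 2.17×10⁻¹⁴
Q < Ksp (2.17×10⁻¹⁴ vs 1.20×10⁻¹²); the solution remains unsaturated and no precipitate forms.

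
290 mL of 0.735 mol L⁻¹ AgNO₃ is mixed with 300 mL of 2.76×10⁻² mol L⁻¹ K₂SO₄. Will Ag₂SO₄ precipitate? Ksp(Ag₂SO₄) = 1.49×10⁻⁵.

The combined volume is 590 mL.
[Ag⁺] = (0.735)(290)/590 = 0.361 mol L⁻¹
[SO₄²⁻] = (2.76×10⁻²)(300)/590 = 1.40×10⁻² mol L⁻¹
Q = [Ag⁺]^2[SO₄²⁻] = 1.83×10⁻³
Because Q > Ksp (1.83×10⁻³ vs 1.49×10⁻⁵), a precipitate of Ag₂SO₄ forms.

Yes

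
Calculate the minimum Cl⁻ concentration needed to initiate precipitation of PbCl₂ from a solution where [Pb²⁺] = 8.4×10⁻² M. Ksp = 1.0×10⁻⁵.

A salt starts to precipitate once the ion product Q reaches its Ksp.
PbCl₂(s) ⇌ Pb²⁺(aq) + 2 Cl⁻(aq)
Ksp = [Pb²⁺][Cl⁻]^2 = [Cl⁻]^2(8.4×10⁻²)
[Cl⁻]^2 = 1.0×10⁻⁵ / (8.4×10⁻²) = 1.2×10⁻⁴
[Cl⁻] = 1.1×10⁻² M

1.1×10⁻² M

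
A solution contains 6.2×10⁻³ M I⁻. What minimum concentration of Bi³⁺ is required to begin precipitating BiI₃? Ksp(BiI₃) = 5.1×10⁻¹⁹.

Precipitation of each salt begins when its ion product equals Ksp.
BiI₃(s) ⇌ Bi³⁺(aq) + 3 I⁻(aq)
Ksp = [Bi³⁺][I⁻]^3 = [Bi³⁺](6.2×10⁻³)^3
[Bi³⁺] = 5.1×10⁻¹⁹ / (6.2×10⁻³)^3 = 2.1×10⁻¹²
[Bi³⁺] = 2.1×10⁻¹² M

2.1×10⁻¹² M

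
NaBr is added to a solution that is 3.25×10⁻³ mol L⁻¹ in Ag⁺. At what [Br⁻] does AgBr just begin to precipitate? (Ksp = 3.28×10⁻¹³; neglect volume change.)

1.01×10⁻¹⁰ M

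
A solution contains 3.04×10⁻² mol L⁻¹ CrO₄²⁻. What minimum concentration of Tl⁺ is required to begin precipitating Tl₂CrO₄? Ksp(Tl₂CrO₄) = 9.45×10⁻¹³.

5.58×10⁻⁶ M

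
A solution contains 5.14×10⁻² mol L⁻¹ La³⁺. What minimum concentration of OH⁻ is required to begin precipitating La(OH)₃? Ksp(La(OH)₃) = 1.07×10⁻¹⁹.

1.28×10⁻⁶ M

Precipitation begins when Q = Ksp.
La(OH)₃(s) ⇌ La³⁺(aq) + 3 OH⁻(aq)
Ksp = [La³⁺][OH⁻]^3 = [OH⁻]^3(5.14×10⁻²)
[OH⁻]^3 = 1.07×10⁻¹⁹ / (5.14×10⁻²) = 2.08×10⁻¹⁸
[OH⁻] = 1.28×10⁻⁶ mol L⁻¹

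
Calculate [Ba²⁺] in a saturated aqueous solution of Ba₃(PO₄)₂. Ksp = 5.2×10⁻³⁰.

1.6×10⁻⁶ M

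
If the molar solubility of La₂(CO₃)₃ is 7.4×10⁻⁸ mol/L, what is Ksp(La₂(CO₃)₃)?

La₂(CO₃)₃(s) ⇌ 2 La³⁺(aq) + 3 CO₃²⁻(aq)
For each mole of La₂(CO₃)₃ that dissolves per liter, [La³⁺] = 2s and [CO₃²⁻] = 3s; let s denote this solubility.
Ksp = [La³⁺]^2[CO₃²⁻]^3 = (2s)^2 · (3s)^3 = 108s^5
Ksp = 108 × (7.4×10⁻⁸)^5 = 2.4×10⁻³⁴

Ksp = 2.4×10⁻³⁴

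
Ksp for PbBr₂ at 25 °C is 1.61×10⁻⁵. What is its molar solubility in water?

PbBr₂(s) ⇌ Pb²⁺(aq) + 2 Br⁻(aq)
For each mole of PbBr₂ that dissolves per liter, [Pb²⁺] = s and [Br⁻] = 2s; let s denote this solubility.
Ksp = [Pb²⁺][Br⁻]^2 = s · (2s)^2 = 4s^3
4s^3 = 1.61×10⁻⁵  ⇒  s^3 = 4.03×10⁻⁶
s = (4.03×10⁻⁶)^(1/3) = 1.59×10⁻² mol/L

1.59×10⁻² M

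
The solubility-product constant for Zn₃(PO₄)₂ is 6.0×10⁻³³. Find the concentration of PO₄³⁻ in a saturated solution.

2.8×10⁻⁷ M

Zn₃(PO₄)₂(s) ⇌ 3 Zn²⁺(aq) + 2 PO₄³⁻(aq)
Call the molar solubility s, so that [Zn²⁺] = 3s and [PO₄³⁻] = 2s.
Ksp = [Zn²⁺]^3[PO₄³⁻]^2 = (3s)^3 · (2s)^2 = 108s^5 = 6.0×10⁻³³
s = 1.4×10⁻⁷ M
[PO₄³⁻] = 2s = 2.8×10⁻⁷ M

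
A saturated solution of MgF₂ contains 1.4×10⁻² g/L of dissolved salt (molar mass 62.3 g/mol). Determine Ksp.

Molar solubility s = (1.4×10⁻² g/L) / (62.3 g/mol) = 2.247×10⁻⁴ mol/L
MgF₂(s) ⇌ Mg²⁺(aq) + 2 F⁻(aq)
Let s be the molar solubility. Then [Mg²⁺] = s and [F⁻] = 2s.
Ksp = [Mg²⁺][F⁻]^2 = s · (2s)^2 = 4s^3
Ksp = 4 × (2.247×10⁻⁴)^3 = 4.5×10⁻¹¹

Ksp = 4.5×10⁻¹¹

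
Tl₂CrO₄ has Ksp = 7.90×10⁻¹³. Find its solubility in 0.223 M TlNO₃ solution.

1.59×10⁻¹¹ M

Tl₂CrO₄(s) ⇌ 2 Tl⁺(aq) + CrO₄²⁻(aq)
With Tl⁺ already at 0.223 M and s small, take [Tl⁺] ≈ 0.223 M and [CrO₄²⁻] = s.
Ksp = [Tl⁺]^2[CrO₄²⁻] = (0.223)^2s
s = 7.90×10⁻¹³ / (0.223)^2 = 1.59×10⁻¹¹
s = 1.59×10⁻¹¹ M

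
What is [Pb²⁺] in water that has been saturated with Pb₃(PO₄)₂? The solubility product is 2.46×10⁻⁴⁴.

2.23×10⁻⁹ M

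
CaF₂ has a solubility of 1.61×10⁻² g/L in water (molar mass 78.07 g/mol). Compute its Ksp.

Convert to molarity: s = 1.61×10⁻² / 78.07 = 2.0623×10⁻⁴ mol/L
CaF₂(s) ⇌ Ca²⁺(aq) + 2 F⁻(aq)
Call the molar solubility s, so that [Ca²⁺] = s and [F⁻] = 2s.
Ksp = [Ca²⁺][F⁻]^2 = s · (2s)^2 = 4s^3
Ksp = 4 × (2.0623×10⁻⁴)^3 = 3.51×10⁻¹¹

Ksp = 3.51×10⁻¹¹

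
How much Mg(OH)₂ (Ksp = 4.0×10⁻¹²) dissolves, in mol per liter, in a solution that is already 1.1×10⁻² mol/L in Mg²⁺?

9.5×10⁻⁶ M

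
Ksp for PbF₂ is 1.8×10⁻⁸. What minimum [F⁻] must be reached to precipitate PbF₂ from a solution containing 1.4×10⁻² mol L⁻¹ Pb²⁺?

A salt starts to precipitate once the ion product Q reaches its Ksp.
PbF₂(s) ⇌ Pb²⁺(aq) + 2 F⁻(aq)
Ksp = [Pb²⁺][F⁻]^2 = [F⁻]^2(1.4×10⁻²)
[F⁻]^2 = 1.8×10⁻⁸ / (1.4×10⁻²) = 1.3×10⁻⁶
[F⁻] = 1.1×10⁻³ mol L⁻¹

1.1×10⁻³ M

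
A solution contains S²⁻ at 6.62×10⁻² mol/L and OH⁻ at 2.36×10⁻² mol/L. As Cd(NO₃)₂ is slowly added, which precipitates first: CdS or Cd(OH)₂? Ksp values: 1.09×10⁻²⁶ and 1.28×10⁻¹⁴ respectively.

CdS

A salt starts to precipitate once the ion product Q reaches its Ksp.
For CdS: [Cd²⁺] = (Ksp/[S²⁻]) = 1.65×10⁻²⁵ mol/L
For Cd(OH)₂: [Cd²⁺] = (Ksp/[OH⁻]^2) = 2.30×10⁻¹¹ mol/L
CdS requires the lower [Cd²⁺], so it precipitates first.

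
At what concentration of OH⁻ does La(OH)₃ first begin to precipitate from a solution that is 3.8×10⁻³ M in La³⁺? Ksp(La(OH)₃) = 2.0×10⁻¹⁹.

The threshold for precipitation is Q = Ksp.
La(OH)₃(s) ⇌ La³⁺(aq) + 3 OH⁻(aq)
Ksp = [La³⁺][OH⁻]^3 = [OH⁻]^3(3.8×10⁻³)
[OH⁻]^3 = 2.0×10⁻¹⁹ / (3.8×10⁻³) = 5.3×10⁻¹⁷
[OH⁻] = 3.7×10⁻⁶ M

3.7×10⁻⁶ M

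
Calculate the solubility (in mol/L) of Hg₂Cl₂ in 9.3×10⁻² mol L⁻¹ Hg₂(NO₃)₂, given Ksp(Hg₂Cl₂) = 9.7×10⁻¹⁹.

1.6×10⁻⁹ M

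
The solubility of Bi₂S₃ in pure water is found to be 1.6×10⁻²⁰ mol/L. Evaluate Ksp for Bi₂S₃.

Bi₂S₃(s) ⇌ 2 Bi³⁺(aq) + 3 S²⁻(aq)
For each mole of Bi₂S₃ that dissolves per liter, [Bi³⁺] = 2s and [S²⁻] = 3s; let s denote this solubility.
Ksp = [Bi³⁺]^2[S²⁻]^3 = (2s)^2 · (3s)^3 = 108s^5
Ksp = 108 × (1.6×10⁻²⁰)^5 = 1.1×10⁻⁹⁷

Ksp = 1.1×10⁻⁹⁷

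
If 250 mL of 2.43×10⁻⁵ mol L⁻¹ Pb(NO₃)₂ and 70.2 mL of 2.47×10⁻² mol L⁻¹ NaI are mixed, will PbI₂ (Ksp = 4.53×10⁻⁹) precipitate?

After mixing, V = 250 mL + 70.2 mL = 320.2 mL.
[Pb²⁺] = (2.43×10⁻⁵)(250)/320.2 = 1.90×10⁻⁵ mol L⁻¹
[I⁻] = (2.47×10⁻²)(70.2)/320.2 = 5.42×10⁻³ mol L⁻¹
Q = [Pb²⁺][I⁻]^2 = 5.56×10⁻¹⁰
Q = 5.56×10⁻¹⁰ < Ksp = 4.53×10⁻⁹, so the solution is unsaturated and no precipitate forms.

No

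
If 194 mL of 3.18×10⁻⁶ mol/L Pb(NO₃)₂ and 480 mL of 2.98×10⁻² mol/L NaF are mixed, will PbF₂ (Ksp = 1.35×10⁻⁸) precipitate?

No

The combined volume is 674 mL.
[Pb²⁺] = (3.18×10⁻⁶)(194)/674 = 9.15×10⁻⁷ mol/L
[F⁻] = (2.98×10⁻²)(480)/674 = 2.12×10⁻² mol/L
Q = [Pb²⁺][F⁻]^2 = 4.12×10⁻¹⁰
Q = 4.12×10⁻¹⁰ < Ksp = 1.35×10⁻⁸, so the solution is unsaturated and no precipitate forms.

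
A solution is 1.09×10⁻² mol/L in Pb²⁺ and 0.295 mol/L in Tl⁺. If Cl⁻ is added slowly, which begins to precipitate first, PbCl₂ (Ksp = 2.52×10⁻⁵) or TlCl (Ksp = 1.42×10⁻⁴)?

TlCl

Precipitation begins when Q = Ksp.
For PbCl₂: [Cl⁻] = (Ksp/[Pb²⁺])^(1/2) = 4.81×10⁻² mol/L
For TlCl: [Cl⁻] = (Ksp/[Tl⁺]) = 4.81×10⁻⁴ mol/L
The smaller threshold [Cl⁻] is reached first, so TlCl precipitates first.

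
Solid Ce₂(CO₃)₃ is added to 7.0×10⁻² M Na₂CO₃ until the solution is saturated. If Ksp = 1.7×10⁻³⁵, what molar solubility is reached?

1.1×10⁻¹⁶ M

Ce₂(CO₃)₃(s) ⇌ 2 Ce³⁺(aq) + 3 CO₃²⁻(aq)
Let s be the solubility of Ce₂(CO₃)₃ here. The common ion gives [CO₃²⁻] ≈ 7.0×10⁻² M, and [Ce³⁺] = 2s.
Ksp = [Ce³⁺]^2[CO₃²⁻]^3 = (2s)^2(7.0×10⁻²)^3
(2s)^2 = 1.7×10⁻³⁵ / (7.0×10⁻²)^3 = 5.0×10⁻³²
s = 1.1×10⁻¹⁶ M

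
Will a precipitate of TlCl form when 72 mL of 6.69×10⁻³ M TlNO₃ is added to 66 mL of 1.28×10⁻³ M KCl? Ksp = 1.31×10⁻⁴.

No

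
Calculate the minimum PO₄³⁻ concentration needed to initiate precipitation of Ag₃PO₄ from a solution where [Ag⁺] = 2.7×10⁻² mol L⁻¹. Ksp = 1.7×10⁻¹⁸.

8.6×10⁻¹⁴ M

A salt starts to precipitate once the ion product Q reaches its Ksp.
Ag₃PO₄(s) ⇌ 3 Ag⁺(aq) + PO₄³⁻(aq)
Ksp = [Ag⁺]^3[PO₄³⁻] = [PO₄³⁻](2.7×10⁻²)^3
[PO₄³⁻] = 1.7×10⁻¹⁸ / (2.7×10⁻²)^3 = 8.6×10⁻¹⁴
[PO₄³⁻] = 8.6×10⁻¹⁴ mol L⁻¹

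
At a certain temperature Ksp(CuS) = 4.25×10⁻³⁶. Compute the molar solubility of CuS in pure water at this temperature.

2.06×10⁻¹⁸ M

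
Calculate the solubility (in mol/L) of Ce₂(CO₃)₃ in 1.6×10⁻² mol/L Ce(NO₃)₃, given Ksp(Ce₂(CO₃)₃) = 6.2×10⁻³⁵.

Ce₂(CO₃)₃(s) ⇌ 2 Ce³⁺(aq) + 3 CO₃²⁻(aq)
Let s be the solubility of Ce₂(CO₃)₃ here. The common ion gives [Ce³⁺] ≈ 1.6×10⁻² mol/L, and [CO₃²⁻] = 3s.
Ksp = [Ce³⁺]^2[CO₃²⁻]^3 = (1.6×10⁻²)^2(3s)^3
(3s)^3 = 6.2×10⁻³⁵ / (1.6×10⁻²)^2 = 2.4×10⁻³¹
s = 2.1×10⁻¹¹ mol/L

2.1×10⁻¹¹ M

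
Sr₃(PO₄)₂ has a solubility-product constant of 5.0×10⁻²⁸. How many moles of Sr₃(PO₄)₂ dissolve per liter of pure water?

1.4×10⁻⁶ M

Sr₃(PO₄)₂(s) ⇌ 3 Sr²⁺(aq) + 2 PO₄³⁻(aq)
Call the molar solubility s, so that [Sr²⁺] = 3s and [PO₄³⁻] = 2s.
Ksp = [Sr²⁺]^3[PO₄³⁻]^2 = (3s)^3 · (2s)^2 = 108s^5
108s^5 = 5.0×10⁻²⁸  ⇒  s^5 = 4.6×10⁻³⁰
Taking the 5th root, s = 1.4×10⁻⁶ M.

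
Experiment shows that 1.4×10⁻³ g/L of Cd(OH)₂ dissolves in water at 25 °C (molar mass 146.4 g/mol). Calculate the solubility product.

Ksp = 3.5×10⁻¹⁵

Molar solubility s = (1.4×10⁻³ g/L) / (146.4 g/mol) = 9.563×10⁻⁶ mol/L
Cd(OH)₂(s) ⇌ Cd²⁺(aq) + 2 OH⁻(aq)
Let s be the molar solubility. Then [Cd²⁺] = s and [OH⁻] = 2s.
Ksp = [Cd²⁺][OH⁻]^2 = s · (2s)^2 = 4s^3
Ksp = 4 × (9.563×10⁻⁶)^3 = 3.5×10⁻¹⁵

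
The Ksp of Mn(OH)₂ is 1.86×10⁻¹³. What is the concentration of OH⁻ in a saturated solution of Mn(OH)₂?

7.19×10⁻⁵ M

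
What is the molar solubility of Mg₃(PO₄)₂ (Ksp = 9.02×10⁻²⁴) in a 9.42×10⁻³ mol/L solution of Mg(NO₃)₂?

1.64×10⁻⁹ M

Mg₃(PO₄)₂(s) ⇌ 3 Mg²⁺(aq) + 2 PO₄³⁻(aq)
With Mg²⁺ already at 9.42×10⁻³ mol/L and s small, take [Mg²⁺] ≈ 9.42×10⁻³ mol/L and [PO₄³⁻] = 2s.
Ksp = [Mg²⁺]^3[PO₄³⁻]^2 = (9.42×10⁻³)^3(2s)^2
(2s)^2 = 9.02×10⁻²⁴ / (9.42×10⁻³)^3 = 1.08×10⁻¹⁷
s = 1.64×10⁻⁹ mol/L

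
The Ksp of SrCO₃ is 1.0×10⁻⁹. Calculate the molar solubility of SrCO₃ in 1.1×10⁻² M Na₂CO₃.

9.1×10⁻⁸ M

SrCO₃(s) ⇌ Sr²⁺(aq) + CO₃²⁻(aq)
With CO₃²⁻ already at 1.1×10⁻² M and s small, take [CO₃²⁻] ≈ 1.1×10⁻² M and [Sr²⁺] = s.
Ksp = [Sr²⁺][CO₃²⁻] = s(1.1×10⁻²)
s = 1.0×10⁻⁹ / (1.1×10⁻²) = 9.1×10⁻⁸
s = 9.1×10⁻⁸ M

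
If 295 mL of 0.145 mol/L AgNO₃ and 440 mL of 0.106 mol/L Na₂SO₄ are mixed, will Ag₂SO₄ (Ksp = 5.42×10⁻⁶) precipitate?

Yes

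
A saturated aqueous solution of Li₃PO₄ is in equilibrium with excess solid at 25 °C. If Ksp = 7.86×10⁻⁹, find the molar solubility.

Li₃PO₄(s) ⇌ 3 Li⁺(aq) + PO₄³⁻(aq)
If s mol/L of Li₃PO₄ dissolves, [Li⁺] = 3s and [PO₄³⁻] = s.
Ksp = [Li⁺]^3[PO₄³⁻] = (3s)^3 · s = 27s^4
27s^4 = 7.86×10⁻⁹  ⇒  s^4 = 2.91×10⁻¹⁰
s = 4.13×10⁻³ mol/L

4.13×10⁻³ M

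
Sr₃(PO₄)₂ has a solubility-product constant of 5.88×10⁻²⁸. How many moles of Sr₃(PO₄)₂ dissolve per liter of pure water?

1.40×10⁻⁶ M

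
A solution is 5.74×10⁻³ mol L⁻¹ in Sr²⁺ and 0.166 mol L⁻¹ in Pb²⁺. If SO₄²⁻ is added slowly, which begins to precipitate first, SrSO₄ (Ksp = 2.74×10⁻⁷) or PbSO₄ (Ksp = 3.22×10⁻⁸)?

Precipitation of each salt begins when its ion product equals Ksp.
For SrSO₄: [SO₄²⁻] = (Ksp/[Sr²⁺]) = 4.77×10⁻⁵ mol L⁻¹
For PbSO₄: [SO₄²⁻] = (Ksp/[Pb²⁺]) = 1.94×10⁻⁷ mol L⁻¹
Since PbSO₄ needs less SO₄²⁻ to reach saturation, it precipitates first.

PbSO₄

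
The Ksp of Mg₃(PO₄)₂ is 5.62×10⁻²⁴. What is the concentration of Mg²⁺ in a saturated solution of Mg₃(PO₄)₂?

Mg₃(PO₄)₂(s) ⇌ 3 Mg²⁺(aq) + 2 PO₄³⁻(aq)
If s mol/L of Mg₃(PO₄)₂ dissolves, [Mg²⁺] = 3s and [PO₄³⁻] = 2s.
Ksp = [Mg²⁺]^3[PO₄³⁻]^2 = (3s)^3 · (2s)^2 = 108s^5 = 5.62×10⁻²⁴
s = 8.78×10⁻⁶ mol/L
[Mg²⁺] = 3s = 2.63×10⁻⁵ mol/L

2.63×10⁻⁵ M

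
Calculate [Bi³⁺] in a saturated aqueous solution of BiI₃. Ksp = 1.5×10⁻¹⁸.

1.5×10⁻⁵ M

BiI₃(s) ⇌ Bi³⁺(aq) + 3 I⁻(aq)
If s mol/L of BiI₃ dissolves, [Bi³⁺] = s and [I⁻] = 3s.
Ksp = [Bi³⁺][I⁻]^3 = s · (3s)^3 = 27s^4 = 1.5×10⁻¹⁸
s = 1.5×10⁻⁵ M
[Bi³⁺] = s = 1.5×10⁻⁵ M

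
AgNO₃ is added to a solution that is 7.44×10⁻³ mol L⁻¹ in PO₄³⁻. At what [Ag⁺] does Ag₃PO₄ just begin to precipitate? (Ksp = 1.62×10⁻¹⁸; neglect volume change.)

6.02×10⁻⁶ M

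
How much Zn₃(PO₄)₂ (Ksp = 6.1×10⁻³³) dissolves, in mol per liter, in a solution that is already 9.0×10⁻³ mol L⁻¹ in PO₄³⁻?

Zn₃(PO₄)₂(s) ⇌ 3 Zn²⁺(aq) + 2 PO₄³⁻(aq)
With PO₄³⁻ already at 9.0×10⁻³ mol L⁻¹ and s small, take [PO₄³⁻] ≈ 9.0×10⁻³ mol L⁻¹ and [Zn²⁺] = 3s.
Ksp = [Zn²⁺]^3[PO₄³⁻]^2 = (3s)^3(9.0×10⁻³)^2
(3s)^3 = 6.1×10⁻³³ / (9.0×10⁻³)^2 = 7.5×10⁻²⁹
s = 1.4×10⁻¹⁰ mol L⁻¹

1.4×10⁻¹⁰ M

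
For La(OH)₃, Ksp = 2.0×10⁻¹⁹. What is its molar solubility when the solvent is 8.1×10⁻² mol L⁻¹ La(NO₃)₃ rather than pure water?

4.5×10⁻⁷ M

La(OH)₃(s) ⇌ La³⁺(aq) + 3 OH⁻(aq)
With La³⁺ already at 8.1×10⁻² mol L⁻¹ and s small, take [La³⁺] ≈ 8.1×10⁻² mol L⁻¹ and [OH⁻] = 3s.
Ksp = [La³⁺][OH⁻]^3 = (8.1×10⁻²)(3s)^3
(3s)^3 = 2.0×10⁻¹⁹ / (8.1×10⁻²) = 2.5×10⁻¹⁸
s = 4.5×10⁻⁷ mol L⁻¹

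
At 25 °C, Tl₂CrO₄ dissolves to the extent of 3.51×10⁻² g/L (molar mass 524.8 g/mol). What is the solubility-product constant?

Molar solubility s = (3.51×10⁻² g/L) / (524.8 g/mol) = 6.6883×10⁻⁵ mol/L
Tl₂CrO₄(s) ⇌ 2 Tl⁺(aq) + CrO₄²⁻(aq)
With molar solubility s: [Tl⁺] = 2s, [CrO₄²⁻] = s.
Ksp = [Tl⁺]^2[CrO₄²⁻] = (2s)^2 · s = 4s^3
Ksp = 4 × (6.6883×10⁻⁵)^3 = 1.20×10⁻¹²

Ksp = 1.20×10⁻¹²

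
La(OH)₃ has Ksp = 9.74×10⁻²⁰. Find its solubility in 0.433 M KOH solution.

La(OH)₃(s) ⇌ La³⁺(aq) + 3 OH⁻(aq)
OH⁻ is already present at 0.433 M. If s mol/L of La(OH)₃ dissolves, [La³⁺] = s while [OH⁻] ≈ 0.433 M.
Ksp = [La³⁺][OH⁻]^3 = s(0.433)^3
s = 9.74×10⁻²⁰ / (0.433)^3 = 1.20×10⁻¹⁸
s = 1.20×10⁻¹⁸ M

1.20×10⁻¹⁸ M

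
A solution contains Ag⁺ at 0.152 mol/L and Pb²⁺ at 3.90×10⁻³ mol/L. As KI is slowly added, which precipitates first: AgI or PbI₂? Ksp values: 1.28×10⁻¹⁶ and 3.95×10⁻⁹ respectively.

Each salt precipitates once Q = Ksp for that salt.
For AgI: [I⁻] = (Ksp/[Ag⁺]) = 8.42×10⁻¹⁶ mol/L
For PbI₂: [I⁻] = (Ksp/[Pb²⁺])^(1/2) = 1.01×10⁻³ mol/L
The smaller threshold [I⁻] is reached first, so AgI precipitates first.

AgI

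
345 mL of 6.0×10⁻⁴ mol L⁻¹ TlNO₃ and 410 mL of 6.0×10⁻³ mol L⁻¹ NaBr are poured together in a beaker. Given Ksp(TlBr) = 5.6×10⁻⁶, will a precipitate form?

After mixing, V = 345 mL + 410 mL = 755 mL.
[Tl⁺] = (6.0×10⁻⁴)(345)/755 = 2.7×10⁻⁴ mol L⁻¹
[Br⁻] = (6.0×10⁻³)(410)/755 = 3.3×10⁻³ mol L⁻¹
Q = [Tl⁺][Br⁻] = 8.9×10⁻⁷
Q = 8.9×10⁻⁷ < Ksp = 5.6×10⁻⁶, so the solution is unsaturated and no precipitate forms.

No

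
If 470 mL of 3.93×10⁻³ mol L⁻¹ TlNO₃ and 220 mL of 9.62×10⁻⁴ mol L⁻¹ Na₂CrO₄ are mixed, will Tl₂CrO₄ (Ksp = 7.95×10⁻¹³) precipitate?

Yes

The combined volume is 690 mL.
[Tl⁺] = (3.93×10⁻³)(470)/690 = 2.68×10⁻³ mol L⁻¹
[CrO₄²⁻] = (9.62×10⁻⁴)(220)/690 = 3.07×10⁻⁴ mol L⁻¹
Q = [Tl⁺]^2[CrO₄²⁻] = 2.20×10⁻⁹
Q = 2.20×10⁻⁹ > Ksp = 7.95×10⁻¹³, so the solution is supersaturated and Tl₂CrO₄ precipitates.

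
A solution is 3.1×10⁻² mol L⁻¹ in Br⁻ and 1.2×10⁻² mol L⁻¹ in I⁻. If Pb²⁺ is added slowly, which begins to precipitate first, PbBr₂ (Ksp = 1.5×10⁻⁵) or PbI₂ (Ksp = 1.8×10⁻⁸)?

PbI₂

Precipitation begins when Q = Ksp.
For PbBr₂: [Pb²⁺] = (Ksp/[Br⁻]^2) = 1.6×10⁻² mol L⁻¹
For PbI₂: [Pb²⁺] = (Ksp/[I⁻]^2) = 1.3×10⁻⁴ mol L⁻¹
PbI₂ requires the lower [Pb²⁺], so it precipitates first.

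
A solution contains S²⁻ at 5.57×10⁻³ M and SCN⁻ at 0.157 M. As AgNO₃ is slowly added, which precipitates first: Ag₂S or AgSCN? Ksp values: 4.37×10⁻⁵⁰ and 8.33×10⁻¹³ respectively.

The threshold for precipitation is Q = Ksp.
For Ag₂S: [Ag⁺] = (Ksp/[S²⁻])^(1/2) = 2.80×10⁻²⁴ M
For AgSCN: [Ag⁺] = (Ksp/[SCN⁻]) = 5.31×10⁻¹² M
Ag₂S requires the lower [Ag⁺], so it precipitates first.

Ag₂S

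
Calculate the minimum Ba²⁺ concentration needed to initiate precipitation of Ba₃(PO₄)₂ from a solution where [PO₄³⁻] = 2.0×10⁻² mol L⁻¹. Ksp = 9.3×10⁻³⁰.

2.9×10⁻⁹ M

The threshold for precipitation is Q = Ksp.
Ba₃(PO₄)₂(s) ⇌ 3 Ba²⁺(aq) + 2 PO₄³⁻(aq)
Ksp = [Ba²⁺]^3[PO₄³⁻]^2 = [Ba²⁺]^3(2.0×10⁻²)^2
[Ba²⁺]^3 = 9.3×10⁻³⁰ / (2.0×10⁻²)^2 = 2.3×10⁻²⁶
[Ba²⁺] = 2.9×10⁻⁹ mol L⁻¹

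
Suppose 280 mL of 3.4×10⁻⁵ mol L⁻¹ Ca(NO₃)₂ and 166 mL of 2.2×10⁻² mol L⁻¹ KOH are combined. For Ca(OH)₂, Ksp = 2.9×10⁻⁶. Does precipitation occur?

No

The combined volume is 446 mL.
[Ca²⁺] = (3.4×10⁻⁵)(280)/446 = 2.1×10⁻⁵ mol L⁻¹
[OH⁻] = (2.2×10⁻²)(166)/446 = 8.2×10⁻³ mol L⁻¹
Q = [Ca²⁺][OH⁻]^2 = 1.4×10⁻⁹
Since Q (1.4×10⁻⁹) is less than Ksp (2.9×10⁻⁶), no Ca(OH)₂ precipitates.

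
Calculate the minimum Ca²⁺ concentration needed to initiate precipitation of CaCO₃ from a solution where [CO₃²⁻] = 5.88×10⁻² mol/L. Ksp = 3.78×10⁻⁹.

6.43×10⁻⁸ M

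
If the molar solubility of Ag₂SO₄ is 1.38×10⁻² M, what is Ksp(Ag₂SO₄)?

Ksp = 1.05×10⁻⁵

Ag₂SO₄(s) ⇌ 2 Ag⁺(aq) + SO₄²⁻(aq)
Call the molar solubility s, so that [Ag⁺] = 2s and [SO₄²⁻] = s.
Ksp = [Ag⁺]^2[SO₄²⁻] = (2s)^2 · s = 4s^3
Ksp = 4 × (1.38×10⁻²)^3 = 1.05×10⁻⁵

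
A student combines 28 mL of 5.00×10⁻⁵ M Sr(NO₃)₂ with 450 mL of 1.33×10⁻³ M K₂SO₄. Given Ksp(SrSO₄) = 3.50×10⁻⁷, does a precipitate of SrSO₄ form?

After mixing, V = 28 mL + 450 mL = 478 mL.
[Sr²⁺] = (5.00×10⁻⁵)(28)/478 = 2.93×10⁻⁶ M
[SO₄²⁻] = (1.33×10⁻³)(450)/478 = 1.25×10⁻³ M
Q = [Sr²⁺][SO₄²⁻] = 3.67×10⁻⁹
Since Q (3.67×10⁻⁹) is less than Ksp (3.50×10⁻⁷), no SrSO₄ precipitates.

No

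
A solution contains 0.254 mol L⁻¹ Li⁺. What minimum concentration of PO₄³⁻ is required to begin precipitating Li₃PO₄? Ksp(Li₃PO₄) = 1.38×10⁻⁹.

Each salt precipitates once Q = Ksp for that salt.
Li₃PO₄(s) ⇌ 3 Li⁺(aq) + PO₄³⁻(aq)
Ksp = [Li⁺]^3[PO₄³⁻] = [PO₄³⁻](0.254)^3
[PO₄³⁻] = 1.38×10⁻⁹ / (0.254)^3 = 8.42×10⁻⁸
[PO₄³⁻] = 8.42×10⁻⁸ mol L⁻¹

8.42×10⁻⁸ M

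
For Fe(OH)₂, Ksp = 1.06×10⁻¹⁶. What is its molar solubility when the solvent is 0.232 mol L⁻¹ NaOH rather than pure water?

Fe(OH)₂(s) ⇌ Fe²⁺(aq) + 2 OH⁻(aq)
Let s be the solubility of Fe(OH)₂ here. The common ion gives [OH⁻] ≈ 0.232 mol L⁻¹, and [Fe²⁺] = s.
Ksp = [Fe²⁺][OH⁻]^2 = s(0.232)^2
s = 1.06×10⁻¹⁶ / (0.232)^2 = 1.97×10⁻¹⁵
s = 1.97×10⁻¹⁵ mol L⁻¹

1.97×10⁻¹⁵ M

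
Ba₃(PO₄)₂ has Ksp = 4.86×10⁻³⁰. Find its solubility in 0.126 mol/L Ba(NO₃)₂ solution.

Ba₃(PO₄)₂(s) ⇌ 3 Ba²⁺(aq) + 2 PO₄³⁻(aq)
Let s be the solubility of Ba₃(PO₄)₂ here. The common ion gives [Ba²⁺] ≈ 0.126 mol/L, and [PO₄³⁻] = 2s.
Ksp = [Ba²⁺]^3[PO₄³⁻]^2 = (0.126)^3(2s)^2
(2s)^2 = 4.86×10⁻³⁰ / (0.126)^3 = 2.43×10⁻²⁷
s = 2.46×10⁻¹⁴ mol/L

2.46×10⁻¹⁴ M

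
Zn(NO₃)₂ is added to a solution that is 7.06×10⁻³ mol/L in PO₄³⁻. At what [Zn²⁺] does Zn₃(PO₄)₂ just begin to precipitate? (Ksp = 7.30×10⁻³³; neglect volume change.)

5.27×10⁻¹⁰ M

The threshold for precipitation is Q = Ksp.
Zn₃(PO₄)₂(s) ⇌ 3 Zn²⁺(aq) + 2 PO₄³⁻(aq)
Ksp = [Zn²⁺]^3[PO₄³⁻]^2 = [Zn²⁺]^3(7.06×10⁻³)^2
[Zn²⁺]^3 = 7.30×10⁻³³ / (7.06×10⁻³)^2 = 1.46×10⁻²⁸
[Zn²⁺] = 5.27×10⁻¹⁰ mol/L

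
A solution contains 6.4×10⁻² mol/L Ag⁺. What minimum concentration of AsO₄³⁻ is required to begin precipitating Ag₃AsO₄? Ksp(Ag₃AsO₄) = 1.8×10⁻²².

6.9×10⁻¹⁹ M

Each salt precipitates once Q = Ksp for that salt.
Ag₃AsO₄(s) ⇌ 3 Ag⁺(aq) + AsO₄³⁻(aq)
Ksp = [Ag⁺]^3[AsO₄³⁻] = [AsO₄³⁻](6.4×10⁻²)^3
[AsO₄³⁻] = 1.8×10⁻²² / (6.4×10⁻²)^3 = 6.9×10⁻¹⁹
[AsO₄³⁻] = 6.9×10⁻¹⁹ mol/L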